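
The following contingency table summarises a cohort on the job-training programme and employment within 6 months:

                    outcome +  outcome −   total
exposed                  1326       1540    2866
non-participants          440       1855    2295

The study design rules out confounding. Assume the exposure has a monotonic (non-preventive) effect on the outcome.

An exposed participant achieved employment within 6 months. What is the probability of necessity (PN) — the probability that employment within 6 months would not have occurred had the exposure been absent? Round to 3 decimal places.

p₁ = P(outcome | exposed) = 1326/2866 = 0.46267
p₀ = P(outcome | unexposed) = 440/2295 = 0.19172
Under exogeneity and monotonicity, PN = (p₁ − p₀)/p₁.
PN = (0.46267 − 0.19172) / 0.46267 ≈ 0.5856

PN ≈ 0.586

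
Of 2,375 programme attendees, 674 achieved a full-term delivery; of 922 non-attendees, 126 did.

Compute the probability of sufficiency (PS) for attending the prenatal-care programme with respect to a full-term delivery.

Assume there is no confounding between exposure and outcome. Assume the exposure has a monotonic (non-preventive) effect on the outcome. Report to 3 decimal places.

p₁ = P(outcome | exposed) = 674/2375 = 0.28379
p₀ = P(outcome | unexposed) = 126/922 = 0.13666
Under exogeneity and monotonicity, PS = (p₁ − p₀) / (1 − p₀).
PS = (0.28379 − 0.13666) / (1 − 0.13666) = 0.14713 / 0.86334 ≈ 0.1704

PS ≈ 0.170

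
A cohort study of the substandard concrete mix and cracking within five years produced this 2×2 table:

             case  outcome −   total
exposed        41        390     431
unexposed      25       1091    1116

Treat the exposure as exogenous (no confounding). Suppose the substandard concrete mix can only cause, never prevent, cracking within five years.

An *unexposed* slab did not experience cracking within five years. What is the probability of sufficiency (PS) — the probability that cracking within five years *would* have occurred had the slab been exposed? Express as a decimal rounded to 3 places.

p₁ = P(outcome | exposed) = 41/431 = 0.095128
p₀ = P(outcome | unexposed) = 25/1116 = 0.022401
Under exogeneity and monotonicity, PS = (p₁ − p₀)/(1 − p₀).
PS = (0.095128 − 0.022401) / 0.9776 ≈ 0.0744

PS ≈ 0.074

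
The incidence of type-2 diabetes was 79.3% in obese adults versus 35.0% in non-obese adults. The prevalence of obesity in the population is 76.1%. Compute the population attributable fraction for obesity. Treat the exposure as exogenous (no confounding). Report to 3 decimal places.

p₁ = 0.793, p₀ = 0.35.
Overall risk P(Y=1) = π·p₁ + (1−π)·p₀ = 0.761×0.793 + 0.239×0.35 = 0.68712.
Under exogeneity, PAF = [P(Y=1) − p₀] / P(Y=1).
PAF = (0.68712 − 0.35) / 0.68712 ≈ 0.4906

PAF ≈ 0.491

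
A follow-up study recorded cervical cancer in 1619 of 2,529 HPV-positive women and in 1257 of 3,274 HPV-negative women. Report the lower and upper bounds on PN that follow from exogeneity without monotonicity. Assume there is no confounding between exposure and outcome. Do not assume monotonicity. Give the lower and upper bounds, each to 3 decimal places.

p₁ = P(outcome | exposed) = 1619/2529 = 0.64017
p₀ = P(outcome | unexposed) = 1257/3274 = 0.38393
Under exogeneity alone the bounds on PN are max{0,(p₁−p₀)/p₁} ≤ PN ≤ min{1,(1−p₀)/p₁}.
  lower = (p₁ − p₀)/p₁ = 0.25624 / 0.64017 ≈ 0.4003
  upper = min{1, (1 − p₀)/p₁} = 0.61607 / 0.64017 ≈ 0.9623

0.400 ≤ PN ≤ 0.962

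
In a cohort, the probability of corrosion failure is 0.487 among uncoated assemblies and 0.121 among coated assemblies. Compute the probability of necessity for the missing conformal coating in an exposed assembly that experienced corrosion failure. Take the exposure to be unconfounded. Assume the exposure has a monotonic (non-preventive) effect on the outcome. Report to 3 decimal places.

PN ≈ 0.752

Let p₁ = 0.487, p₀ = 0.121.
Under exogeneity and monotonicity, PN = (p₁ − p₀) / p₁.
PN = (0.487 − 0.121) / 0.487 = 0.366 / 0.487 ≈ 0.7515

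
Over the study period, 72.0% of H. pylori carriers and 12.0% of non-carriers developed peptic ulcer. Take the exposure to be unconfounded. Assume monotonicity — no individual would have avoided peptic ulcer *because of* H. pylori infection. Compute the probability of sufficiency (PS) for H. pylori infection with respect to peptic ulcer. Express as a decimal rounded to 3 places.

PS ≈ 0.682

p₁ = 0.72, p₀ = 0.12.
Under exogeneity and monotonicity, PS = (p₁ − p₀) / (1 − p₀).
PS = (0.72 − 0.12) / (1 − 0.12) = 0.6 / 0.88 ≈ 0.6818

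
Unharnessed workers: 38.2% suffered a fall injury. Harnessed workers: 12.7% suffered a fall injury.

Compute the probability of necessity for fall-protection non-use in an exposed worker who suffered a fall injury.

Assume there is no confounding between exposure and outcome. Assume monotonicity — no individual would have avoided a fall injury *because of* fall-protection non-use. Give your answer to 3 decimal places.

PN ≈ 0.668

p₁ = 0.382, p₀ = 0.127.
Under exogeneity and monotonicity, PN = (p₁ − p₀) / p₁.
PN = (0.382 − 0.127) / 0.382 = 0.255 / 0.382 ≈ 0.6675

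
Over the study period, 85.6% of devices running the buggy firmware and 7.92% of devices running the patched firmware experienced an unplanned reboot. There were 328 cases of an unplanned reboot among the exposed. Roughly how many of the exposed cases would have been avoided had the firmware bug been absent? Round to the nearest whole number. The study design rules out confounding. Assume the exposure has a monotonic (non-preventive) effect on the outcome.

about 298 cases

p₁ = 0.856, p₀ = 0.0792.
PN = (p₁ − p₀)/p₁ = (0.856 − 0.0792) / 0.856 ≈ 0.90748.
Attributable cases ≈ PN × (exposed cases) = 0.90748 × 328 ≈ 297.65.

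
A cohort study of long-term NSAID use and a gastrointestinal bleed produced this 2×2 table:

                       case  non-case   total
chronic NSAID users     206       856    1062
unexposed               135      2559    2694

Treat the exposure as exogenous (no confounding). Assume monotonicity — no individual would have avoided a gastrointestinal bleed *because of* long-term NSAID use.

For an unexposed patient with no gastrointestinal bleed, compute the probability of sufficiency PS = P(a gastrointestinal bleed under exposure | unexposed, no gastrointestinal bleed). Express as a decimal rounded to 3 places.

p₁ = P(outcome | exposed) = 206/1062 = 0.19397
p₀ = P(outcome | unexposed) = 135/2694 = 0.050111
Under exogeneity and monotonicity, PS = (p₁ − p₀)/(1 − p₀).
PS = (0.19397 − 0.050111) / 0.94989 ≈ 0.1515

PS ≈ 0.151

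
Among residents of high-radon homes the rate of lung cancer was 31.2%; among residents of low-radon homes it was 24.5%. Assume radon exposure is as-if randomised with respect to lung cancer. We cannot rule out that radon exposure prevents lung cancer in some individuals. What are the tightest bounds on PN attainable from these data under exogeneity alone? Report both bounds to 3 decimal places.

p₁ = 0.312, p₀ = 0.245.
Under exogeneity alone the bounds on PN are max{0,(p₁−p₀)/p₁} ≤ PN ≤ min{1,(1−p₀)/p₁}.
  lower = (p₁ − p₀)/p₁ = 0.067 / 0.312 ≈ 0.2147
  upper = min{1, (1 − p₀)/p₁} = 0.755 / 0.312 ≈ 2.4199 → capped at 1

0.215 ≤ PN ≤ 1.000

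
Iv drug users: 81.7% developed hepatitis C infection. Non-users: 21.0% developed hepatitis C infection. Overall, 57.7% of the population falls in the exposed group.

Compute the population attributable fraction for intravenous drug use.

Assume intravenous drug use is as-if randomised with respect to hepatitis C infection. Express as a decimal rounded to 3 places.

p₁ = 0.817, p₀ = 0.21.
Overall risk P(Y=1) = π·p₁ + (1−π)·p₀ = 0.577×0.817 + 0.423×0.21 = 0.56024.
Under exogeneity, PAF = [P(Y=1) − p₀] / P(Y=1).
PAF = (0.56024 − 0.21) / 0.56024 ≈ 0.6252

PAF ≈ 0.625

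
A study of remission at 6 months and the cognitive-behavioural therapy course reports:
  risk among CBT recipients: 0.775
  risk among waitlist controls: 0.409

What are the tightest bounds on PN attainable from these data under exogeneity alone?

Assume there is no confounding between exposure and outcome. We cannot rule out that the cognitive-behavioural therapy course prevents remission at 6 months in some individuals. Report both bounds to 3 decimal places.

Let p₁ = 0.775, p₀ = 0.409.
Under exogeneity alone the bounds on PN are max{0,(p₁−p₀)/p₁} ≤ PN ≤ min{1,(1−p₀)/p₁}.
  lower = (p₁ − p₀)/p₁ = 0.366 / 0.775 ≈ 0.4723
  upper = min{1, (1 − p₀)/p₁} = 0.591 / 0.775 ≈ 0.7626

0.472 ≤ PN ≤ 0.763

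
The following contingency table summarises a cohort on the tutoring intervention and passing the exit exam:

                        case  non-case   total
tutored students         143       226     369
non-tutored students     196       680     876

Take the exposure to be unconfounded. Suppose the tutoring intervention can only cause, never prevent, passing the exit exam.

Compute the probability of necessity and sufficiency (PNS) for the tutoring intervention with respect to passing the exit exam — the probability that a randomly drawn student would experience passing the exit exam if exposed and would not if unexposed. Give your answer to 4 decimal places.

PNS ≈ 0.1638

p₁ = P(outcome | exposed) = 143/369 = 0.38753
p₀ = P(outcome | unexposed) = 196/876 = 0.22374
Under exogeneity and monotonicity, PNS = p₁ − p₀.
PNS = 0.38753 − 0.22374 = 0.16379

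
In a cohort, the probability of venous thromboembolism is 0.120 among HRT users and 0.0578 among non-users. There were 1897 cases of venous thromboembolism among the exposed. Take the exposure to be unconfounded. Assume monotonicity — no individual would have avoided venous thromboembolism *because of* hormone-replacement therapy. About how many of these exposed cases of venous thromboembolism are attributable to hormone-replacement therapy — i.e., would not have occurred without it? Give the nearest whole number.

Let p₁ = 0.12, p₀ = 0.0578.
PN = (p₁ − p₀)/p₁ = (0.12 − 0.0578) / 0.12 ≈ 0.51833.
Attributable cases ≈ PN × (exposed cases) = 0.51833 × 1897 ≈ 983.28.

about 983 cases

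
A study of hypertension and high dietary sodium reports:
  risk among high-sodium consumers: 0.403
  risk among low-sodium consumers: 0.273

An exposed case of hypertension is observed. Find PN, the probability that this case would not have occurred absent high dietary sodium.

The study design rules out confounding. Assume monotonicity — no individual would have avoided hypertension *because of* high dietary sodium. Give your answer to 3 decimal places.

Let p₁ = 0.403, p₀ = 0.273.
Under exogeneity and monotonicity, PN = (p₁ − p₀) / p₁.
PN = (0.403 − 0.273) / 0.403 = 0.13 / 0.403 ≈ 0.3226

PN ≈ 0.323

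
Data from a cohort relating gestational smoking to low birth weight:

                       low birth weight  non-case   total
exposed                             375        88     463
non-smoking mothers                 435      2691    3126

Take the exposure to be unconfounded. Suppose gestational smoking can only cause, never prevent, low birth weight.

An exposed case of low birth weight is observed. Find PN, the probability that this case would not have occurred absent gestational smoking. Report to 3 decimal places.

p₁ = P(outcome | exposed) = 375/463 = 0.80994
p₀ = P(outcome | unexposed) = 435/3126 = 0.13916
Under exogeneity and monotonicity, PN = (p₁ − p₀) / p₁.
PN = (0.80994 − 0.13916) / 0.80994 = 0.67078 / 0.80994 ≈ 0.8282

PN ≈ 0.828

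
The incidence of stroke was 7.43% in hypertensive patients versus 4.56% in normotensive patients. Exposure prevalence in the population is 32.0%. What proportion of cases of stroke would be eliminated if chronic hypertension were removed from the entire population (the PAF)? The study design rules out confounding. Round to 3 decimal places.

PAF ≈ 0.168

p₁ = 0.0743, p₀ = 0.0456.
Overall risk P(Y=1) = π·p₁ + (1−π)·p₀ = 0.32×0.0743 + 0.68×0.0456 = 0.054784.
Under exogeneity, PAF = [P(Y=1) − p₀] / P(Y=1).
PAF = (0.054784 − 0.0456) / 0.054784 ≈ 0.1676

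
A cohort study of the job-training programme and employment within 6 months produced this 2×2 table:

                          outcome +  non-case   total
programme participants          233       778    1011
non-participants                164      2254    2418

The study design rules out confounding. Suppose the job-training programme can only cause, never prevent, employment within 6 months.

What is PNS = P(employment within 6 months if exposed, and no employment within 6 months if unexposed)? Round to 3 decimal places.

PNS ≈ 0.163

p₁ = P(outcome | exposed) = 233/1011 = 0.23046
p₀ = P(outcome | unexposed) = 164/2418 = 0.067825
Under exogeneity and monotonicity, PNS = p₁ − p₀.
PNS = 0.23046 − 0.067825 = 0.16264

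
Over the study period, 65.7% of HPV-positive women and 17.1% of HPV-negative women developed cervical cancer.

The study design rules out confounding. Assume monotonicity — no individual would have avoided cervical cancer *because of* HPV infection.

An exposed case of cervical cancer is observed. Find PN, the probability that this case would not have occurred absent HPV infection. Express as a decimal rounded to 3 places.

p₁ = 0.657, p₀ = 0.171.
Under exogeneity and monotonicity, PN = (p₁ − p₀) / p₁.
PN = (0.657 − 0.171) / 0.657 = 0.486 / 0.657 ≈ 0.7397

PN ≈ 0.740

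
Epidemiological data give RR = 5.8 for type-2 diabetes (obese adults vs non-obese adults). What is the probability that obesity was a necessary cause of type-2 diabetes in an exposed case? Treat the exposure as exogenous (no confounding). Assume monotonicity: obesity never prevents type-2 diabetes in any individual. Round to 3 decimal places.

Under exogeneity and monotonicity, PN = (RR − 1) / RR = 1 − 1/RR.
PN = (5.8 − 1) / 5.8 = 4.8 / 5.8 ≈ 0.8276

PN ≈ 0.828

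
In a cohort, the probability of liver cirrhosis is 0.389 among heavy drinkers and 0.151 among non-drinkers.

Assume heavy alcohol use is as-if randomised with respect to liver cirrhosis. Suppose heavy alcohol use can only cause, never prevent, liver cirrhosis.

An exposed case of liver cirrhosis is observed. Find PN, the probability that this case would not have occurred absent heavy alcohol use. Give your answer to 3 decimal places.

PN ≈ 0.612

Let p₁ = 0.389, p₀ = 0.151.
Under exogeneity and monotonicity, PN = (p₁ − p₀) / p₁.
PN = (0.389 − 0.151) / 0.389 = 0.238 / 0.389 ≈ 0.6118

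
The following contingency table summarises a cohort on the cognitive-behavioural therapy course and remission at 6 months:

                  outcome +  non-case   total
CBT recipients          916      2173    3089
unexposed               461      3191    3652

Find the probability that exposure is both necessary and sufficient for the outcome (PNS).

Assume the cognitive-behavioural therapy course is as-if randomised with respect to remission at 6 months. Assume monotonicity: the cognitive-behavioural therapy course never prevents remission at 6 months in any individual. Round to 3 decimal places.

PNS ≈ 0.170

p₁ = P(outcome | exposed) = 916/3089 = 0.29654
p₀ = P(outcome | unexposed) = 461/3652 = 0.12623
Under exogeneity and monotonicity, PNS = p₁ − p₀.
PNS = 0.29654 − 0.12623 = 0.1703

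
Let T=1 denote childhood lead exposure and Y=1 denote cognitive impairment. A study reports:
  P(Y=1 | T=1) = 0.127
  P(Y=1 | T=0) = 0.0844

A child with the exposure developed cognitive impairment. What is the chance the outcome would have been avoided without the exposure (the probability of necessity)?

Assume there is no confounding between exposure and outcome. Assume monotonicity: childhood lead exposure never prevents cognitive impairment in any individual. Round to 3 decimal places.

PN ≈ 0.335

Let p₁ = 0.127, p₀ = 0.0844.
Under exogeneity and monotonicity, PN = (p₁ − p₀) / p₁.
PN = (0.127 − 0.0844) / 0.127 = 0.0426 / 0.127 ≈ 0.3354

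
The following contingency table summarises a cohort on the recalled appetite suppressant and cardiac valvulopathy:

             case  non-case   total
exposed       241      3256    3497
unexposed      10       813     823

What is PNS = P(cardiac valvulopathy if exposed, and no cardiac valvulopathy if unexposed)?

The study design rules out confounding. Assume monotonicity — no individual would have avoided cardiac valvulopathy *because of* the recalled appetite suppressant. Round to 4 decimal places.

p₁ = P(outcome | exposed) = 241/3497 = 0.068916
p₀ = P(outcome | unexposed) = 10/823 = 0.012151
Under exogeneity and monotonicity, PNS = p₁ − p₀.
PNS = 0.068916 − 0.012151 = 0.056766

PNS ≈ 0.0568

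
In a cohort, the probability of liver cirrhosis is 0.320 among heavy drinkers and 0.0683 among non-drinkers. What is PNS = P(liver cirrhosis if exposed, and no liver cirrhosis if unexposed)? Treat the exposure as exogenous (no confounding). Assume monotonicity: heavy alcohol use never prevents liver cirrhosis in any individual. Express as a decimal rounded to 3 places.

PNS ≈ 0.252

Let p₁ = 0.32, p₀ = 0.0683.
Under exogeneity and monotonicity, PNS = p₁ − p₀.
PNS = 0.32 − 0.0683 = 0.2517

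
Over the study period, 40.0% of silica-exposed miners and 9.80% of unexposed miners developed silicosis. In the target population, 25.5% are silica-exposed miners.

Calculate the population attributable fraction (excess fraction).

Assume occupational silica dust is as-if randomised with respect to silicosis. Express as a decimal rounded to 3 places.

p₁ = 0.4, p₀ = 0.098.
Overall risk P(Y=1) = π·p₁ + (1−π)·p₀ = 0.255×0.4 + 0.745×0.098 = 0.17501.
Under exogeneity, PAF = [P(Y=1) − p₀] / P(Y=1).
PAF = (0.17501 − 0.098) / 0.17501 ≈ 0.4400

PAF ≈ 0.440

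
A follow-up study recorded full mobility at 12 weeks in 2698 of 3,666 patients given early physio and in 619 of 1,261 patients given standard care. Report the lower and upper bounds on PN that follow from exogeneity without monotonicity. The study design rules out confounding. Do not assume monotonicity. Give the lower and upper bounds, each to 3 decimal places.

p₁ = P(outcome | exposed) = 2698/3666 = 0.73595
p₀ = P(outcome | unexposed) = 619/1261 = 0.49088
Under exogeneity alone the bounds on PN are max{0,(p₁−p₀)/p₁} ≤ PN ≤ min{1,(1−p₀)/p₁}.
  lower = (p₁ − p₀)/p₁ = 0.24507 / 0.73595 ≈ 0.3330
  upper = min{1, (1 − p₀)/p₁} = 0.50912 / 0.73595 ≈ 0.6918

0.333 ≤ PN ≤ 0.692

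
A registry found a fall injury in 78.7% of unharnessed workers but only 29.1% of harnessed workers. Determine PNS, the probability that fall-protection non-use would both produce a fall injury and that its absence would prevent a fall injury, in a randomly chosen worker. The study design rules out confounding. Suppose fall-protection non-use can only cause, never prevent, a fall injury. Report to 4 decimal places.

PNS ≈ 0.4960

p₁ = 0.787, p₀ = 0.291.
Under exogeneity and monotonicity, PNS = p₁ − p₀.
PNS = 0.787 − 0.291 = 0.496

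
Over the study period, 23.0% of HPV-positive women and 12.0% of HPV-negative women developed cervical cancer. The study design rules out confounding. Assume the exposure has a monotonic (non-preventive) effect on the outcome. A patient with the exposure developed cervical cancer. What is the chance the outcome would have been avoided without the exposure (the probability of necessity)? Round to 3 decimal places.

PN ≈ 0.478

p₁ = 0.23, p₀ = 0.12.
Under exogeneity and monotonicity, PN = (p₁ − p₀) / p₁.
PN = (0.23 − 0.12) / 0.23 = 0.11 / 0.23 ≈ 0.4783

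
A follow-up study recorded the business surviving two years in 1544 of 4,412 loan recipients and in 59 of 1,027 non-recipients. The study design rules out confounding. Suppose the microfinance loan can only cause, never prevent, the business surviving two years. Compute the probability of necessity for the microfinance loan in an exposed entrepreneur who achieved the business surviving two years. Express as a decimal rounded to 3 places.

p₁ = P(outcome | exposed) = 1544/4412 = 0.34995
p₀ = P(outcome | unexposed) = 59/1027 = 0.057449
Under exogeneity and monotonicity, PN = (p₁ − p₀) / p₁.
PN = (0.34995 − 0.057449) / 0.34995 = 0.29251 / 0.34995 ≈ 0.8358

PN ≈ 0.836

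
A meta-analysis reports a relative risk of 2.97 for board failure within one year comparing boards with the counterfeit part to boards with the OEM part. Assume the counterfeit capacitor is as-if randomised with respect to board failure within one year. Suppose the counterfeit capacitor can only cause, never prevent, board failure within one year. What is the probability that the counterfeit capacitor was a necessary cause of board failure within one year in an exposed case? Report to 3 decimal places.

Under exogeneity and monotonicity, PN = (RR − 1) / RR = 1 − 1/RR.
PN = (2.97 − 1) / 2.97 = 1.97 / 2.97 ≈ 0.6633

PN ≈ 0.663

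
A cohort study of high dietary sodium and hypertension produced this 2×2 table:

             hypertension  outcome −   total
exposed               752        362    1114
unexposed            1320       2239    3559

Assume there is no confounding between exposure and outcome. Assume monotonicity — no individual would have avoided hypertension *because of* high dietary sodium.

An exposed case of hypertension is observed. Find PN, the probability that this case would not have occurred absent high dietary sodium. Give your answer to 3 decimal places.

PN ≈ 0.451

p₁ = P(outcome | exposed) = 752/1114 = 0.67504
p₀ = P(outcome | unexposed) = 1320/3559 = 0.37089
Under exogeneity and monotonicity, PN = (p₁ − p₀) / p₁.
PN = (0.67504 − 0.37089) / 0.67504 = 0.30415 / 0.67504 ≈ 0.4506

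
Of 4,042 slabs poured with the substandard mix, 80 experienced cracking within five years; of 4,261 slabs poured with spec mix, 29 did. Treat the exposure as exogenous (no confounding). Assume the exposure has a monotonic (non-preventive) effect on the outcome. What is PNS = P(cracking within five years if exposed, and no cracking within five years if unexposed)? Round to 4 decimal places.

PNS ≈ 0.0130

p₁ = P(outcome | exposed) = 80/4042 = 0.019792
p₀ = P(outcome | unexposed) = 29/4261 = 0.0068059
Under exogeneity and monotonicity, PNS = p₁ − p₀.
PNS = 0.019792 − 0.0068059 = 0.012986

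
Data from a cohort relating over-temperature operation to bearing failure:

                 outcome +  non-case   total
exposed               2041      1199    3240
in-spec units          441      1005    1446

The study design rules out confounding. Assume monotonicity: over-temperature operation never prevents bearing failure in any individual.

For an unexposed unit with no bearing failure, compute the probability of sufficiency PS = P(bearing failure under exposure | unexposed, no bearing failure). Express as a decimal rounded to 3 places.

p₁ = P(outcome | exposed) = 2041/3240 = 0.62994
p₀ = P(outcome | unexposed) = 441/1446 = 0.30498
Under exogeneity and monotonicity, PS = (p₁ − p₀)/(1 − p₀).
PS = (0.62994 − 0.30498) / 0.69502 ≈ 0.4676

PS ≈ 0.468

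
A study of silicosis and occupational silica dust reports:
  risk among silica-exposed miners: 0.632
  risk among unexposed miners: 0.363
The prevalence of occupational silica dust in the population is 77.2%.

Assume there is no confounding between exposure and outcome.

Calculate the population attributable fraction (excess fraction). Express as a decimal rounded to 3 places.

Let p₁ = 0.632, p₀ = 0.363.
Overall risk P(Y=1) = π·p₁ + (1−π)·p₀ = 0.772×0.632 + 0.228×0.363 = 0.57067.
Under exogeneity, PAF = [P(Y=1) − p₀] / P(Y=1).
PAF = (0.57067 − 0.363) / 0.57067 ≈ 0.3639

PAF ≈ 0.364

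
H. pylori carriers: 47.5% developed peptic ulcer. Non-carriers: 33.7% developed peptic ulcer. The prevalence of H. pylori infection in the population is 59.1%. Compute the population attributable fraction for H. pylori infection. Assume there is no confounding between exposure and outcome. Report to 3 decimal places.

PAF ≈ 0.195

p₁ = 0.475, p₀ = 0.337.
Overall risk P(Y=1) = π·p₁ + (1−π)·p₀ = 0.591×0.475 + 0.409×0.337 = 0.41856.
Under exogeneity, PAF = [P(Y=1) − p₀] / P(Y=1).
PAF = (0.41856 − 0.337) / 0.41856 ≈ 0.1949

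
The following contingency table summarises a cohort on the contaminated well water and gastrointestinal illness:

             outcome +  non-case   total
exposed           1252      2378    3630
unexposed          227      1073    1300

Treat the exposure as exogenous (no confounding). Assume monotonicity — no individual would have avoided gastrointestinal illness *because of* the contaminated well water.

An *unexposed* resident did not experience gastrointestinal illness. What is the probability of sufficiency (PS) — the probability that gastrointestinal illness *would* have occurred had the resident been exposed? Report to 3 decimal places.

PS ≈ 0.206

p₁ = P(outcome | exposed) = 1252/3630 = 0.3449
p₀ = P(outcome | unexposed) = 227/1300 = 0.17462
Under exogeneity and monotonicity, PS = (p₁ − p₀) / (1 − p₀).
PS = (0.3449 − 0.17462) / (1 − 0.17462) = 0.17029 / 0.82538 ≈ 0.2063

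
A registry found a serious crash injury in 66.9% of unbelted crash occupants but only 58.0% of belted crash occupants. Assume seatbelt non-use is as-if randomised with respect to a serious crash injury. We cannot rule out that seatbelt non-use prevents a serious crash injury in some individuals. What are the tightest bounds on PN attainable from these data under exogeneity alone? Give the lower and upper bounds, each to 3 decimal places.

0.133 ≤ PN ≤ 0.628

p₁ = 0.669, p₀ = 0.58.
Under exogeneity alone the bounds on PN are max{0,(p₁−p₀)/p₁} ≤ PN ≤ min{1,(1−p₀)/p₁}.
  lower = (p₁ − p₀)/p₁ = 0.089 / 0.669 ≈ 0.1330
  upper = min{1, (1 − p₀)/p₁} = 0.42 / 0.669 ≈ 0.6278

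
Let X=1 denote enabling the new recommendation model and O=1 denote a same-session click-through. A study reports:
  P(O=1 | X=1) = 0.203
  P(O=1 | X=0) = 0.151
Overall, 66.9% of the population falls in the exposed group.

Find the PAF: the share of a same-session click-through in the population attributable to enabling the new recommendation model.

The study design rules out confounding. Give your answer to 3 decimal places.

Let p₁ = 0.203, p₀ = 0.151.
Overall risk P(Y=1) = π·p₁ + (1−π)·p₀ = 0.669×0.203 + 0.331×0.151 = 0.18579.
Under exogeneity, PAF = [P(Y=1) − p₀] / P(Y=1).
PAF = (0.18579 − 0.151) / 0.18579 ≈ 0.1872

PAF ≈ 0.187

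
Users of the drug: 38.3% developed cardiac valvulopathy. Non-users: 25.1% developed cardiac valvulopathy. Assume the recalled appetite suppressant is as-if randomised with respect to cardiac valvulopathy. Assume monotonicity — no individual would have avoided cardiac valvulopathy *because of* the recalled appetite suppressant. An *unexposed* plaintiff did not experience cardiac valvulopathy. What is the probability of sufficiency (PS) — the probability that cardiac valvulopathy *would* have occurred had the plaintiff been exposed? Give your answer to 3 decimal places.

p₁ = 0.383, p₀ = 0.251.
Under exogeneity and monotonicity, PS = (p₁ − p₀) / (1 − p₀).
PS = (0.383 − 0.251) / (1 − 0.251) = 0.132 / 0.749 ≈ 0.1762

PS ≈ 0.176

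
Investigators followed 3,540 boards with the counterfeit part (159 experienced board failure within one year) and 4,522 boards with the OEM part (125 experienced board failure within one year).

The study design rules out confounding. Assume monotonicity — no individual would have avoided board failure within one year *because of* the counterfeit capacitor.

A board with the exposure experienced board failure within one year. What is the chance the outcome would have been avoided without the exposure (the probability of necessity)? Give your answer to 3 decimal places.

PN ≈ 0.385

p₁ = P(outcome | exposed) = 159/3540 = 0.044915
p₀ = P(outcome | unexposed) = 125/4522 = 0.027643
Under exogeneity and monotonicity, PN = (p₁ − p₀) / p₁.
PN = (0.044915 − 0.027643) / 0.044915 = 0.017273 / 0.044915 ≈ 0.3846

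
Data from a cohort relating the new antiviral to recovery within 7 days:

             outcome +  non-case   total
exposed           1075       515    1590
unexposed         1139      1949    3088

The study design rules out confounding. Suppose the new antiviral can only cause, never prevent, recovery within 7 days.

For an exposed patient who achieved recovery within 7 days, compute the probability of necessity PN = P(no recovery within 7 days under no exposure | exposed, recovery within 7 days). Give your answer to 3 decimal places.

PN ≈ 0.454

p₁ = P(outcome | exposed) = 1075/1590 = 0.6761
p₀ = P(outcome | unexposed) = 1139/3088 = 0.36885
Under exogeneity and monotonicity, PN = (p₁ − p₀) / p₁.
PN = (0.6761 − 0.36885) / 0.6761 = 0.30725 / 0.6761 ≈ 0.4544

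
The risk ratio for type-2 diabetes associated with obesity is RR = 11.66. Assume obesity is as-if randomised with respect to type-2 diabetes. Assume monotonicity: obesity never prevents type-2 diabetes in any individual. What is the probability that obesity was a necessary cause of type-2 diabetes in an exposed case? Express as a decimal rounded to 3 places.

Under exogeneity and monotonicity, PN = (RR − 1) / RR = 1 − 1/RR.
PN = (11.66 − 1) / 11.66 = 10.66 / 11.66 ≈ 0.9142

PN ≈ 0.914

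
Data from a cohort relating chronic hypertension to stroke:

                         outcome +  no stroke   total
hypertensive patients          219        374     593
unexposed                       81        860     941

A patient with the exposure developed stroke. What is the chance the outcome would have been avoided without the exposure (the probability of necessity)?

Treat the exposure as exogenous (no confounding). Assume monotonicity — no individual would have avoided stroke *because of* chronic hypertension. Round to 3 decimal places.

p₁ = P(outcome | exposed) = 219/593 = 0.36931
p₀ = P(outcome | unexposed) = 81/941 = 0.086079
Under exogeneity and monotonicity, PN = (p₁ − p₀)/p₁.
PN = (0.36931 − 0.086079) / 0.36931 ≈ 0.7669

PN ≈ 0.767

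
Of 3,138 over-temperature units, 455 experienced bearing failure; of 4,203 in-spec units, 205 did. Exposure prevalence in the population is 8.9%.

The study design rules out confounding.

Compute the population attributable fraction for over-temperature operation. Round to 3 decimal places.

PAF ≈ 0.149

p₁ = P(outcome | exposed) = 455/3138 = 0.145
p₀ = P(outcome | unexposed) = 205/4203 = 0.048775
Overall risk P(Y=1) = π·p₁ + (1−π)·p₀ = 0.089×0.145 + 0.911×0.048775 = 0.057338.
Under exogeneity, PAF = [P(Y=1) − p₀] / P(Y=1).
PAF = (0.057338 − 0.048775) / 0.057338 ≈ 0.1494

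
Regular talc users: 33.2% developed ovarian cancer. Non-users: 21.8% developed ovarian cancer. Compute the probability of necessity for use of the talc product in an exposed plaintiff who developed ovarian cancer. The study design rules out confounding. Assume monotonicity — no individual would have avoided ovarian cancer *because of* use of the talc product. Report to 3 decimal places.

PN ≈ 0.343

p₁ = 0.332, p₀ = 0.218.
Under exogeneity and monotonicity, PN = (p₁ − p₀) / p₁.
PN = (0.332 − 0.218) / 0.332 = 0.114 / 0.332 ≈ 0.3434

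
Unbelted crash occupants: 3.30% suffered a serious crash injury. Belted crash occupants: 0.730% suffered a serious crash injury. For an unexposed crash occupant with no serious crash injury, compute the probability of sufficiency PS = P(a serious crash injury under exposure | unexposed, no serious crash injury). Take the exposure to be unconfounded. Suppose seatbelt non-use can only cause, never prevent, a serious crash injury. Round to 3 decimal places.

PS ≈ 0.026

p₁ = 0.033, p₀ = 0.0073.
Under exogeneity and monotonicity, PS = (p₁ − p₀) / (1 − p₀).
PS = (0.033 − 0.0073) / (1 − 0.0073) = 0.0257 / 0.9927 ≈ 0.0259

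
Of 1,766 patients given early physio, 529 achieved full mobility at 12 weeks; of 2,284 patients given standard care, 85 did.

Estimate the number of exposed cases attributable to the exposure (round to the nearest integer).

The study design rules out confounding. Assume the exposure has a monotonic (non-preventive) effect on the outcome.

p₁ = P(outcome | exposed) = 529/1766 = 0.29955
p₀ = P(outcome | unexposed) = 85/2284 = 0.037215
PN = (p₁ − p₀)/p₁ = (0.29955 − 0.037215) / 0.29955 ≈ 0.87576.
Attributable cases ≈ PN × (exposed cases) = 0.87576 × 529 ≈ 463.28.

about 463 cases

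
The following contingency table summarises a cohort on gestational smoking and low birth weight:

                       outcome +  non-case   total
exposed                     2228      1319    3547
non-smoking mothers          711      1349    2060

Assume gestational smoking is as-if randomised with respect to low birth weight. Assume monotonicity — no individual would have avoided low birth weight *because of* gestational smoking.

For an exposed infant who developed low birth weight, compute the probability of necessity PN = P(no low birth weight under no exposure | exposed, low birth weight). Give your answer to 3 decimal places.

p₁ = P(outcome | exposed) = 2228/3547 = 0.62814
p₀ = P(outcome | unexposed) = 711/2060 = 0.34515
Under exogeneity and monotonicity, PN = (p₁ − p₀)/p₁.
PN = (0.62814 − 0.34515) / 0.62814 ≈ 0.4505

PN ≈ 0.451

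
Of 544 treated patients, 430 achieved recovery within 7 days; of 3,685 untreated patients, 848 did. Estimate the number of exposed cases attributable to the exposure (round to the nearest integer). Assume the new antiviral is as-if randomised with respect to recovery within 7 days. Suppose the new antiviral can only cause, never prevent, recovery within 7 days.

about 305 cases

p₁ = P(outcome | exposed) = 430/544 = 0.79044
p₀ = P(outcome | unexposed) = 848/3685 = 0.23012
PN = (p₁ − p₀)/p₁ = (0.79044 − 0.23012) / 0.79044 ≈ 0.70887.
Attributable cases ≈ PN × (exposed cases) = 0.70887 × 430 ≈ 304.81.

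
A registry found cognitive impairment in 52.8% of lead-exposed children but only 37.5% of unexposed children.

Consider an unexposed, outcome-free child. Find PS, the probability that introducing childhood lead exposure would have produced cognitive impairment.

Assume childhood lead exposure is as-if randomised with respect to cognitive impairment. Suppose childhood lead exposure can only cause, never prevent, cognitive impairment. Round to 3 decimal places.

PS ≈ 0.245

p₁ = 0.528, p₀ = 0.375.
Under exogeneity and monotonicity, PS = (p₁ − p₀) / (1 − p₀).
PS = (0.528 − 0.375) / (1 − 0.375) = 0.153 / 0.625 ≈ 0.2448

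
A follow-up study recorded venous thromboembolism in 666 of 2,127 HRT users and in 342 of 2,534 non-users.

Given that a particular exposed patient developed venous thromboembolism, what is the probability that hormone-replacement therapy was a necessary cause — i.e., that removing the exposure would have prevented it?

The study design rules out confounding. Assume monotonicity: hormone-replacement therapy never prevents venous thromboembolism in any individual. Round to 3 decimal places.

PN ≈ 0.569

p₁ = P(outcome | exposed) = 666/2127 = 0.31312
p₀ = P(outcome | unexposed) = 342/2534 = 0.13496
Under exogeneity and monotonicity, PN = (p₁ − p₀) / p₁.
PN = (0.31312 − 0.13496) / 0.31312 = 0.17815 / 0.31312 ≈ 0.5690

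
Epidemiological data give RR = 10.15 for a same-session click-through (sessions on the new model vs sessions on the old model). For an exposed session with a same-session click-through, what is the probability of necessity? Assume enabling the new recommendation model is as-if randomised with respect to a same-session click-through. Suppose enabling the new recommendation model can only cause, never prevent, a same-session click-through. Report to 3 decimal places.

Under exogeneity and monotonicity, PN = (RR − 1) / RR = 1 − 1/RR.
PN = (10.15 − 1) / 10.15 = 9.15 / 10.15 ≈ 0.9015

PN ≈ 0.901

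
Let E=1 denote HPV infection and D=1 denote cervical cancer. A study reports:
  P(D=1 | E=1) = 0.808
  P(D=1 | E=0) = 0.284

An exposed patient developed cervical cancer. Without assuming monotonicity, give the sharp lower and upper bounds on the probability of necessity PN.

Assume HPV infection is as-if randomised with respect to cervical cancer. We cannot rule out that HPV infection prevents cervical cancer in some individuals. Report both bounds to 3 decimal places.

0.649 ≤ PN ≤ 0.886

Let p₁ = 0.808, p₀ = 0.284.
Under exogeneity alone the bounds on PN are max{0,(p₁−p₀)/p₁} ≤ PN ≤ min{1,(1−p₀)/p₁}.
  lower = (p₁ − p₀)/p₁ = 0.524 / 0.808 ≈ 0.6485
  upper = min{1, (1 − p₀)/p₁} = 0.716 / 0.808 ≈ 0.8861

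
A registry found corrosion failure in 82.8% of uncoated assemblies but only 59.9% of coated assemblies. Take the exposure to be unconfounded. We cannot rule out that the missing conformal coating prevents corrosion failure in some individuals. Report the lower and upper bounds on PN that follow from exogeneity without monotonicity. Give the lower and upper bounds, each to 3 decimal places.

p₁ = 0.828, p₀ = 0.599.
Under exogeneity alone the bounds on PN are max{0,(p₁−p₀)/p₁} ≤ PN ≤ min{1,(1−p₀)/p₁}.
  lower = (p₁ − p₀)/p₁ = 0.229 / 0.828 ≈ 0.2766
  upper = min{1, (1 − p₀)/p₁} = 0.401 / 0.828 ≈ 0.4843

0.277 ≤ PN ≤ 0.484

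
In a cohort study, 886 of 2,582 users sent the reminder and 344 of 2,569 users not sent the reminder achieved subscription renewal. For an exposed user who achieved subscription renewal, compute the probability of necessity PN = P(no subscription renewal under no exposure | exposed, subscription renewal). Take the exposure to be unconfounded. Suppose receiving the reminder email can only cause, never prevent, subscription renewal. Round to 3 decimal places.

p₁ = P(outcome | exposed) = 886/2582 = 0.34314
p₀ = P(outcome | unexposed) = 344/2569 = 0.1339
Under exogeneity and monotonicity, PN = (p₁ − p₀) / p₁.
PN = (0.34314 − 0.1339) / 0.34314 = 0.20924 / 0.34314 ≈ 0.6098

PN ≈ 0.610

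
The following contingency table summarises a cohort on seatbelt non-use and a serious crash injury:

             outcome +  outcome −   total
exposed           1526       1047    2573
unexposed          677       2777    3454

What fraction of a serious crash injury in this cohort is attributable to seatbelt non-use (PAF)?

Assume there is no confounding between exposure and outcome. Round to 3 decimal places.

p₁ = P(outcome | exposed) = 1526/2573 = 0.59308
p₀ = P(outcome | unexposed) = 677/3454 = 0.196
Exposure prevalence π = 2573/6027 = 0.42691; overall risk P(Y=1) = 0.36552.
Under exogeneity, PAF = [P(Y=1) − p₀]/P(Y=1).
PAF = (0.36552 − 0.196) / 0.36552 ≈ 0.4638

PAF ≈ 0.464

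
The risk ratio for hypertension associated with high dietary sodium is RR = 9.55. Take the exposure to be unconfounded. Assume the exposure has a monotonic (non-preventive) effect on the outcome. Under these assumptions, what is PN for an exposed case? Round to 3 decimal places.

PN ≈ 0.895

Under exogeneity and monotonicity, PN = (RR − 1) / RR = 1 − 1/RR.
PN = (9.55 − 1) / 9.55 = 8.55 / 9.55 ≈ 0.8953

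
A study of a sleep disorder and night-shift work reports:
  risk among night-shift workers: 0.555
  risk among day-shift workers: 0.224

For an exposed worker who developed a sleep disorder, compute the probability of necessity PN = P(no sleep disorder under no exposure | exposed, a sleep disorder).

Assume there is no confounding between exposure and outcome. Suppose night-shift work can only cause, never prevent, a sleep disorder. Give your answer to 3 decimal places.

Let p₁ = 0.555, p₀ = 0.224.
Under exogeneity and monotonicity, PN = (p₁ − p₀) / p₁.
PN = (0.555 − 0.224) / 0.555 = 0.331 / 0.555 ≈ 0.5964

PN ≈ 0.596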